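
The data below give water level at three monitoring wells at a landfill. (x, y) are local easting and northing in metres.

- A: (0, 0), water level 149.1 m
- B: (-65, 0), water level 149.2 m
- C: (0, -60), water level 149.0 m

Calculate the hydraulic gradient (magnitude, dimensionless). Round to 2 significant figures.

0.0023

∂h/∂x = (149.2 − 149.1) / (-65 − 0) = -0.001538
∂h/∂y = (149.0 − 149.1) / (-60 − 0) = +0.001667
|∇h| = √(-0.001538² + 0.001667²) = 0.002268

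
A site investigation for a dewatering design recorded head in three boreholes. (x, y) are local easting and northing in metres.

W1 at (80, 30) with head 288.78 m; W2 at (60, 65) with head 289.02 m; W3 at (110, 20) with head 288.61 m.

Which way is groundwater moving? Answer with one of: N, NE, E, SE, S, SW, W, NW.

SE

With h = a·x + b·y + c and W1 as origin, the differences give:
  (-20)·a + 35·b = +0.24
  30·a + (-10)·b = -0.17
Eliminate b (×(-10) and ×35, subtract): -850·a = 3.550 → a = ∂h/∂x = -0.004176
Back-substitute: b = ∂h/∂y = +0.004471.
Flow = −∇h = (+0.004176 east, -0.004471 north), which points southeast.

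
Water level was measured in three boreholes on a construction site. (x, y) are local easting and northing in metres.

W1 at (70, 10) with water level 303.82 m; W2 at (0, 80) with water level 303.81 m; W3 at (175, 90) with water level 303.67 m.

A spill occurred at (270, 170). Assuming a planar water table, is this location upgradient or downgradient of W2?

downgradient

Differences from W1: to W2 (Δx, Δy, Δh) = (-70, 70, -0.01); to W3 = (105, 80, -0.15).
Determinant of the coordinate differences = (-70)·80 − 105·70 = -12950.
∂h/∂x = [(-0.01)·80 − (-0.15)·70] / -12950 = -0.0007490
∂h/∂y = [(-70)·(-0.15) − 105·(-0.01)] / -12950 = -0.0008919
Head at (270, 170) = 303.82 + (-0.0007490)·(200) + (-0.0008919)·(160) = 303.53 m.
That is lower than the 303.81 m at W2, so the point is downgradient.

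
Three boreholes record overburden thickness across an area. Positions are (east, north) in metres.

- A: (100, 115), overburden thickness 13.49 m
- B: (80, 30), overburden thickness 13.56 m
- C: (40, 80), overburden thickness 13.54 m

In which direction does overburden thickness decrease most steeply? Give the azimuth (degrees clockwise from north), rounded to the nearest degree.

029°

Differences from A: to B (Δx, Δy, Δh) = (-20, -85, +0.07); to C = (-60, -35, +0.05).
Solve a·Δx + b·Δy = Δd: det = (-20)·(-35) − (-60)·(-85) = -4400.
∂d/∂x = [(+0.07)·(-35) − (+0.05)·(-85)] / -4400 = -0.0004091
∂d/∂y = [(-20)·(+0.05) − (-60)·(+0.07)] / -4400 = -0.0007273
Steepest decrease is along −∇f: components (+0.0004091 E, +0.0007273 N).
Azimuth = atan2(+0.0004091, +0.0007273) = 29.4° ≈ 029°.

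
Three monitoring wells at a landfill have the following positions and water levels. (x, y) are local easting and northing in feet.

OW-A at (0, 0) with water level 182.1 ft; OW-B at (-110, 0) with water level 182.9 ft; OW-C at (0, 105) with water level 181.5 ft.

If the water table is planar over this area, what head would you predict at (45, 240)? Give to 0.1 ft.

∂h/∂x = (182.9 − 182.1) / (-110 − 0) = -0.007273
∂h/∂y = (181.5 − 182.1) / (105 − 0) = -0.005714
h(45, 240) = 182.1 + (-0.007273)·(45) + (-0.005714)·(240) = 182.1 -0.327 -1.371 = 180.401 ft.

180.4 ft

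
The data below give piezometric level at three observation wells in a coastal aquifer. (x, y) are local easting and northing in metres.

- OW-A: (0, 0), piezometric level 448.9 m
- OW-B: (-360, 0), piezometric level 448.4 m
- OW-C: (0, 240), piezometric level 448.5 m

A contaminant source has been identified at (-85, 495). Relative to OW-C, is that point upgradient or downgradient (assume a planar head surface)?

∂h/∂x = (448.4 − 448.9) / (-360 − 0) = +0.001389
∂h/∂y = (448.5 − 448.9) / (240 − 0) = -0.001667
Head at (-85, 495) = 448.9 + (+0.001389)·(-85) + (-0.001667)·(495) = 447.96 m.
That is lower than the 448.5 m at OW-C, so the point is downgradient.

downgradient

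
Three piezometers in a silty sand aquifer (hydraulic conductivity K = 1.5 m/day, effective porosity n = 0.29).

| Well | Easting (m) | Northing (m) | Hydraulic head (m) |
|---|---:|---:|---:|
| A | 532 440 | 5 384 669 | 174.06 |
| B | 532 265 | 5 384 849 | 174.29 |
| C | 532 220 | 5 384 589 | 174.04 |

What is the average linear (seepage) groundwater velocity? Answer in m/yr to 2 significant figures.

2.0 m/yr

Taking A as reference: B−A = (-175, 180, +0.23); C−A = (-220, -80, -0.02).
Determinant of the coordinate differences = (-175)·(-80) − (-220)·180 = 53600.
∂h/∂x = [(+0.23)·(-80) − (-0.02)·180] / 53600 = -0.0002761
∂h/∂y = [(-175)·(-0.02) − (-220)·(+0.23)] / 53600 = +0.001009
|∇h| = √(-0.0002761² + 0.001009²) = 0.001046
Seepage velocity v = K·i/n = 1.5 × 0.001046 / 0.29 = 0.00541 m/day = 1.976 m/yr.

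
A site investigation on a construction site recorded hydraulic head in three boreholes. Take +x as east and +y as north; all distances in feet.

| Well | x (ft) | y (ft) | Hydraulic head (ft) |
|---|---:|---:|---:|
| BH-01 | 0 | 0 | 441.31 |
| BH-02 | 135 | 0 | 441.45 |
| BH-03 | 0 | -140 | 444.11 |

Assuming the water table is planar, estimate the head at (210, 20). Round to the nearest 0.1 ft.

∂h/∂x = (441.45 − 441.31) / (135 − 0) = +0.001037
∂h/∂y = (444.11 − 441.31) / (-140 − 0) = -0.02000
h(210, 20) = 441.31 + (+0.001037)·(210) + (-0.02000)·(20) = 441.31 +0.218 -0.400 = 441.128 ft.

441.1 ft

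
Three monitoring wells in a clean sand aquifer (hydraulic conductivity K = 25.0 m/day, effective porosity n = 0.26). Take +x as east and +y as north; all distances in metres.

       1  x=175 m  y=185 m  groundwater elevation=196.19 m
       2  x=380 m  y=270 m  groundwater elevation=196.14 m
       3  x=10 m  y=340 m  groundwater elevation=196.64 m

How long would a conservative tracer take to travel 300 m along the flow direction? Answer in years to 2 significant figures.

4.1 years

Three-point gradient (reference 1): Δ to 2 = (205, 85, -0.05), Δ to 3 = (-165, 155, +0.45).
∂h/∂x = -0.001004, ∂h/∂y = +0.001834 (det = 45800).
|∇h| = √(-0.001004² + 0.001834²) = 0.002091
Seepage velocity v = K·i/n = 25.0 × 0.002091 / 0.26 = 0.2011 m/day.
t = 300 / 0.2011 = 1492 days = 4.08 years.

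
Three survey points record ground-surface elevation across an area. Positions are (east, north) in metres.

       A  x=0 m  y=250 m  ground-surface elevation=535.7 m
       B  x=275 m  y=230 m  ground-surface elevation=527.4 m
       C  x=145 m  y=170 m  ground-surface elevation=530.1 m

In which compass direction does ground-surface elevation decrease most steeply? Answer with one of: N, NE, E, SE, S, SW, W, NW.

SE

Taking A as reference: B−A = (275, -20, -8.3); C−A = (145, -80, -5.6).
Determinant of the coordinate differences = 275·(-80) − 145·(-20) = -19100.
∂z/∂x = [(-8.3)·(-80) − (-5.6)·(-20)] / -19100 = -0.02890
∂z/∂y = [275·(-5.6) − 145·(-8.3)] / -19100 = +0.01762
Steepest decrease is along −∇f = (+0.02890 E, -0.01762 N) → southeast.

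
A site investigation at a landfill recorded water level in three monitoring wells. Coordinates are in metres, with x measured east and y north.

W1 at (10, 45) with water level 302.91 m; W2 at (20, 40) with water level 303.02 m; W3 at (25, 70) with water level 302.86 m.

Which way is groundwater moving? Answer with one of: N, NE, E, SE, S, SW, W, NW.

With h = a·x + b·y + c and W1 as origin, the differences give:
  10·a + (-5)·b = +0.11
  15·a + 25·b = -0.05
Eliminate b (×25 and ×(-5), subtract): 325·a = 2.500 → a = ∂h/∂x = +0.007692
Back-substitute: b = ∂h/∂y = -0.006615.
Flow = −∇h = (-0.007692 east, +0.006615 north), which points northwest.

NW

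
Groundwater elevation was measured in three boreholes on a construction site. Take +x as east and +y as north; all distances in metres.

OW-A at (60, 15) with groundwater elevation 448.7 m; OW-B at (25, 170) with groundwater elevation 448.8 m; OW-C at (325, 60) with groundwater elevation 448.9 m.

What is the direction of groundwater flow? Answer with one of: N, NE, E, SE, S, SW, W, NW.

Differences from OW-A: to OW-B (Δx, Δy, Δh) = (-35, 155, +0.1); to OW-C = (265, 45, +0.2).
Determinant of the coordinate differences = (-35)·45 − 265·155 = -42650.
∂h/∂x = [(+0.1)·45 − (+0.2)·155] / -42650 = +0.0006213
∂h/∂y = [(-35)·(+0.2) − 265·(+0.1)] / -42650 = +0.0007855
Flow = −∇h = (-0.0006213 east, -0.0007855 north), which points southwest.

SW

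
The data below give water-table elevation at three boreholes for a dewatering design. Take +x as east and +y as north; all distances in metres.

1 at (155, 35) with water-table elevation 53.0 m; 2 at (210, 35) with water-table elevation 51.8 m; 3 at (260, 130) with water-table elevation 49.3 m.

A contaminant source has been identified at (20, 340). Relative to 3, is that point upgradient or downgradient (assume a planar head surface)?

With h = a·x + b·y + c and 1 as origin, the differences give:
  55·a + 0·b = -1.2
  105·a + 95·b = -3.7
Eliminate b (×95 and ×0, subtract): 5225·a = -114.00 → a = ∂h/∂x = -0.02182
Back-substitute: b = ∂h/∂y = -0.01483.
Head at (20, 340) = 53.0 + (-0.02182)·(-135) + (-0.01483)·(305) = 51.42 m.
That is higher than the 49.3 m at 3, so the point is upgradient.

upgradient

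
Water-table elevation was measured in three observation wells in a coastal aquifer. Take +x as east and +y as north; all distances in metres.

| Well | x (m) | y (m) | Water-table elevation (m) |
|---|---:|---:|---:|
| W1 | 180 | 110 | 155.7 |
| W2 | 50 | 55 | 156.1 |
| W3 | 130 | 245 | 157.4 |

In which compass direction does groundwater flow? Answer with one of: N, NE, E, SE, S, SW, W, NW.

Differences from W1: to W2 (Δx, Δy, Δh) = (-130, -55, +0.4); to W3 = (-50, 135, +1.7).
Solve a·Δx + b·Δy = Δh: det = (-130)·135 − (-50)·(-55) = -20300.
∂h/∂x = [(+0.4)·135 − (+1.7)·(-55)] / -20300 = -0.007266
∂h/∂y = [(-130)·(+1.7) − (-50)·(+0.4)] / -20300 = +0.009901
Flow = −∇h = (+0.007266 east, -0.009901 north), which points southeast.

SE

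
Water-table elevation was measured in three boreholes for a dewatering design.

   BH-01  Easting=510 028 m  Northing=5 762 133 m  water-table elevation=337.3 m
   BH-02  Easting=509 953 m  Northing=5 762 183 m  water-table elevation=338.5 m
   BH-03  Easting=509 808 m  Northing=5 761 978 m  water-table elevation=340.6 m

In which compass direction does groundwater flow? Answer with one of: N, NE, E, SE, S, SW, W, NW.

E

Taking BH-01 as reference: BH-02−BH-01 = (-75, 50, +1.2); BH-03−BH-01 = (-220, -155, +3.3).
Solve a·Δx + b·Δy = Δh: det = (-75)·(-155) − (-220)·50 = 22625.
∂h/∂x = [(+1.2)·(-155) − (+3.3)·50] / 22625 = -0.01551
∂h/∂y = [(-75)·(+3.3) − (-220)·(+1.2)] / 22625 = +0.0007293
Flow = −∇h = (+0.01551 east, -0.0007293 north), which points east.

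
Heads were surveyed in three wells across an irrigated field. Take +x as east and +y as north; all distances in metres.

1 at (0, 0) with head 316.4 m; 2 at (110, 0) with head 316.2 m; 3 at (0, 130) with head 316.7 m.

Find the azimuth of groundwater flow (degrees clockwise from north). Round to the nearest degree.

142°

∂h/∂x = (316.2 − 316.4) / (110 − 0) = -0.001818
∂h/∂y = (316.7 − 316.4) / (130 − 0) = +0.002308
Flow direction (−∇h) has components (+0.001818 E, -0.002308 N).
Azimuth = atan2(E, N) = atan2(+0.001818, -0.002308) = 141.8° ≈ 142°.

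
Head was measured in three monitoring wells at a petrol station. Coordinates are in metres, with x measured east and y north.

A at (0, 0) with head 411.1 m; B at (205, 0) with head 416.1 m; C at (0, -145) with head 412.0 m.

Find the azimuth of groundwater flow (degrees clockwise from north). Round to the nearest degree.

284°

∂h/∂x = (416.1 − 411.1) / (205 − 0) = +0.02439
∂h/∂y = (412.0 − 411.1) / (-145 − 0) = -0.006207
Flow direction (−∇h) has components (-0.02439 E, +0.006207 N).
Azimuth = atan2(E, N) = atan2(-0.02439, +0.006207) = 284.3° ≈ 284°.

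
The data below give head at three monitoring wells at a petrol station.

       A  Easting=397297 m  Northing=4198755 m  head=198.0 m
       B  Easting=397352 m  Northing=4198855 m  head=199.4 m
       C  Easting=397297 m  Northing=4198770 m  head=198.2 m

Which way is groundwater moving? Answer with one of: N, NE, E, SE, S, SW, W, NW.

S

Taking A as reference: B−A = (55, 100, +1.4); C−A = (0, 15, +0.2).
Determinant of the coordinate differences = 55·15 − 0·100 = 825.
∂h/∂x = [(+1.4)·15 − (+0.2)·100] / 825 = +0.001212
∂h/∂y = [55·(+0.2) − 0·(+1.4)] / 825 = +0.01333
Flow = −∇h = (-0.001212 east, -0.01333 north), which points south.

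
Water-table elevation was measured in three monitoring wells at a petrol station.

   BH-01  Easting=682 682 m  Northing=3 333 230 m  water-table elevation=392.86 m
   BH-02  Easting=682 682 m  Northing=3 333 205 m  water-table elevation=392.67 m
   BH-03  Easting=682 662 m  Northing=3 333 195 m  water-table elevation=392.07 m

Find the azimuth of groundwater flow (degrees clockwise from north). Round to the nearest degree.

254°

Three-point gradient (reference BH-01): Δ to BH-02 = (0, -25, -0.19), Δ to BH-03 = (-20, -35, -0.79).
∂h/∂x = +0.02620, ∂h/∂y = +0.007600 (det = -500).
Flow direction (−∇h) has components (-0.02620 E, -0.007600 N).
Azimuth = atan2(E, N) = atan2(-0.02620, -0.007600) = 253.8° ≈ 254°.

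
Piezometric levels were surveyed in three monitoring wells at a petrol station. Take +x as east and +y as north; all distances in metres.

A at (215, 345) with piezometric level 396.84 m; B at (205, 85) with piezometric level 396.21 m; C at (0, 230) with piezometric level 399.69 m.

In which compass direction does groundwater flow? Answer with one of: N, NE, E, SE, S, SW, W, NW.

Taking A as reference: B−A = (-10, -260, -0.63); C−A = (-215, -115, +2.85).
Solve a·Δx + b·Δy = Δh: det = (-10)·(-115) − (-215)·(-260) = -54750.
∂h/∂x = [(-0.63)·(-115) − (+2.85)·(-260)] / -54750 = -0.01486
∂h/∂y = [(-10)·(+2.85) − (-215)·(-0.63)] / -54750 = +0.002995
Flow = −∇h = (+0.01486 east, -0.002995 north), which points east.

E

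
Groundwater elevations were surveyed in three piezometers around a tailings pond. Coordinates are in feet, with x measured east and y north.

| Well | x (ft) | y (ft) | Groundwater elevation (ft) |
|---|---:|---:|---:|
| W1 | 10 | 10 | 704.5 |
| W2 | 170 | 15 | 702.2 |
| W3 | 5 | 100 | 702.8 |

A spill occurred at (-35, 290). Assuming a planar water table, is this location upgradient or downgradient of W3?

With h = a·x + b·y + c and W1 as origin, the differences give:
  160·a + 5·b = -2.3
  (-5)·a + 90·b = -1.7
Eliminate b (×90 and ×5, subtract): 14425·a = -198.50 → a = ∂h/∂x = -0.01376
Back-substitute: b = ∂h/∂y = -0.01965.
Head at (-35, 290) = 704.5 + (-0.01376)·(-45) + (-0.01965)·(280) = 699.62 ft.
That is lower than the 702.8 ft at W3, so the point is downgradient.

downgradient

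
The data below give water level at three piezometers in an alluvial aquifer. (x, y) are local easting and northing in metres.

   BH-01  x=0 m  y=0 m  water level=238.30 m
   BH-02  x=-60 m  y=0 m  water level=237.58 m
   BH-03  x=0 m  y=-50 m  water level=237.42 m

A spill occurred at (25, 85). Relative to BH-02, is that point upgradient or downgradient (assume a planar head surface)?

∂h/∂x = (237.58 − 238.30) / (-60 − 0) = +0.01200
∂h/∂y = (237.42 − 238.30) / (-50 − 0) = +0.01760
Head at (25, 85) = 238.30 + (+0.01200)·(25) + (+0.01760)·(85) = 240.10 m.
That is higher than the 237.58 m at BH-02, so the point is upgradient.

upgradient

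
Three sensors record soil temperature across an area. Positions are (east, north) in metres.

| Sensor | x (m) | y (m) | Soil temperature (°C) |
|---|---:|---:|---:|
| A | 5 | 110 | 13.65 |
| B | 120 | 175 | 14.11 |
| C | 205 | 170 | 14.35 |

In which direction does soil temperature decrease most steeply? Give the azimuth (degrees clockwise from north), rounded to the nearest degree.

With T = a·x + b·y + c and A as origin, the differences give:
  115·a + 65·b = +0.46
  200·a + 60·b = +0.70
Eliminate b (×60 and ×65, subtract): -6100·a = -17.900 → a = ∂T/∂x = +0.002934
Back-substitute: b = ∂T/∂y = +0.001885.
Steepest decrease is along −∇f: components (-0.002934 E, -0.001885 N).
Azimuth = atan2(-0.002934, -0.001885) = 237.3° ≈ 237°.

237°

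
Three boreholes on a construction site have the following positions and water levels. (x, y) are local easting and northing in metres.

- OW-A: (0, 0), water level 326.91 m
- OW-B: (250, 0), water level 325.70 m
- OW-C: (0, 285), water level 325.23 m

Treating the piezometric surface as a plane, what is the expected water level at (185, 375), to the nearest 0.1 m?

323.8 m

∂h/∂x = (325.70 − 326.91) / (250 − 0) = -0.004840
∂h/∂y = (325.23 − 326.91) / (285 − 0) = -0.005895
h(185, 375) = 326.91 + (-0.004840)·(185) + (-0.005895)·(375) = 326.91 -0.895 -2.211 = 323.804 m.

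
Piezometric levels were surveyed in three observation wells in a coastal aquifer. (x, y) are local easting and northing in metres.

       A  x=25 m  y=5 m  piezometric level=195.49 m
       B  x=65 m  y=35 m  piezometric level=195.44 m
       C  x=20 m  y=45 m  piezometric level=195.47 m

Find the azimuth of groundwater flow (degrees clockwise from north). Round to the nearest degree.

053°

With h = a·x + b·y + c and A as origin, the differences give:
  40·a + 30·b = -0.05
  (-5)·a + 40·b = -0.02
Eliminate b (×40 and ×30, subtract): 1750·a = -1.400 → a = ∂h/∂x = -0.0008000
Back-substitute: b = ∂h/∂y = -0.0006000.
Flow direction (−∇h) has components (+0.0008000 E, +0.0006000 N).
Azimuth = atan2(E, N) = atan2(+0.0008000, +0.0006000) = 53.1° ≈ 053°.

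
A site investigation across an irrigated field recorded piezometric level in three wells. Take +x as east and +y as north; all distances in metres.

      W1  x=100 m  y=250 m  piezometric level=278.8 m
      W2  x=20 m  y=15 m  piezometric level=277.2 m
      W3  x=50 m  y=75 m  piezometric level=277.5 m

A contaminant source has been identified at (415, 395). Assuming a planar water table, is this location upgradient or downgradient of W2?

downgradient

With h = a·x + b·y + c and W1 as origin, the differences give:
  (-80)·a + (-235)·b = -1.6
  (-50)·a + (-175)·b = -1.3
Eliminate b (×(-175) and ×(-235), subtract): 2250·a = -25.50 → a = ∂h/∂x = -0.01133
Back-substitute: b = ∂h/∂y = +0.01067.
Head at (415, 395) = 278.8 + (-0.01133)·(315) + (+0.01067)·(145) = 276.78 m.
That is lower than the 277.2 m at W2, so the point is downgradient.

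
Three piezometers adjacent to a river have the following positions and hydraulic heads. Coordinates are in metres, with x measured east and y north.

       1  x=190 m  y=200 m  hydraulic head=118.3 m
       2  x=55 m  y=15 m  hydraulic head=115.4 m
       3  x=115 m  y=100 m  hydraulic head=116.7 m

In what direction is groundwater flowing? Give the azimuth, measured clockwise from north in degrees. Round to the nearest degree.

256°

Differences from 1: to 2 (Δx, Δy, Δh) = (-135, -185, -2.9); to 3 = (-75, -100, -1.6).
Solve a·Δx + b·Δy = Δh: det = (-135)·(-100) − (-75)·(-185) = -375.
∂h/∂x = [(-2.9)·(-100) − (-1.6)·(-185)] / -375 = +0.01600
∂h/∂y = [(-135)·(-1.6) − (-75)·(-2.9)] / -375 = +0.004000
Flow direction (−∇h) has components (-0.01600 E, -0.004000 N).
Azimuth = atan2(E, N) = atan2(-0.01600, -0.004000) = 256.0° ≈ 256°.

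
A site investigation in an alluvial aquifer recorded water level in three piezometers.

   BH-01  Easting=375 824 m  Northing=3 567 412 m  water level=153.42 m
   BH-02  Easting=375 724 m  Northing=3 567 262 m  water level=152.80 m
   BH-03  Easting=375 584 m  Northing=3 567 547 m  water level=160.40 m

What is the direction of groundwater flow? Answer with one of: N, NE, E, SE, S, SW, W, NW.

Differences from BH-01: to BH-02 (Δx, Δy, Δh) = (-100, -150, -0.62); to BH-03 = (-240, 135, +6.98).
Solve a·Δx + b·Δy = Δh: det = (-100)·135 − (-240)·(-150) = -49500.
∂h/∂x = [(-0.62)·135 − (+6.98)·(-150)] / -49500 = -0.01946
∂h/∂y = [(-100)·(+6.98) − (-240)·(-0.62)] / -49500 = +0.01711
Flow = −∇h = (+0.01946 east, -0.01711 north), which points southeast.

SE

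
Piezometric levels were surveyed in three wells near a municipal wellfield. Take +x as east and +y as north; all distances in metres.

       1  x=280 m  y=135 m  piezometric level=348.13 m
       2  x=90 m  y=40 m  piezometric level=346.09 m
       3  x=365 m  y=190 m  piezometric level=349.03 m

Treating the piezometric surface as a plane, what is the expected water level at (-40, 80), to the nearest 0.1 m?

344.6 m

Three-point gradient (reference 1): Δ to 2 = (-190, -95, -2.04), Δ to 3 = (85, 55, +0.90).
∂h/∂x = +0.01124, ∂h/∂y = -0.001011 (det = -2375).
h(-40, 80) = 348.13 + (+0.01124)·(-320) + (-0.001011)·(-55) = 348.13 -3.597 +0.056 = 344.588 m.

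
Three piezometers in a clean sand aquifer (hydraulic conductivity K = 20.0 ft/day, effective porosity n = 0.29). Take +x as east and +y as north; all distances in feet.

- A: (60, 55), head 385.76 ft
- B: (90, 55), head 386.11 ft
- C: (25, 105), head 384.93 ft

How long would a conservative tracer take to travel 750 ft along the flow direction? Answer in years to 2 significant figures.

2.1 years

With h = a·x + b·y + c and A as origin, the differences give:
  30·a + 0·b = +0.35
  (-35)·a + 50·b = -0.83
Eliminate b (×50 and ×0, subtract): 1500·a = 17.500 → a = ∂h/∂x = +0.01167
Back-substitute: b = ∂h/∂y = -0.008433.
|∇h| = √(0.01167² + -0.008433²) = 0.0144
Seepage velocity v = K·i/n = 20.0 × 0.0144 / 0.29 = 0.9931 ft/day.
t = 750 / 0.9931 = 755.2 days = 2.07 years.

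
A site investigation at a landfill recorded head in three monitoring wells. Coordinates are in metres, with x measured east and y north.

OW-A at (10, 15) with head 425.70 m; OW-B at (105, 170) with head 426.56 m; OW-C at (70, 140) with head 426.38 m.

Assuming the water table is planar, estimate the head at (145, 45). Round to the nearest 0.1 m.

426.0 m

Three-point gradient (reference OW-A): Δ to OW-B = (95, 155, +0.86), Δ to OW-C = (60, 125, +0.68).
∂h/∂x = +0.0008155, ∂h/∂y = +0.005049 (det = 2575).
h(145, 45) = 425.70 + (+0.0008155)·(135) + (+0.005049)·(30) = 425.70 +0.110 +0.151 = 425.962 m.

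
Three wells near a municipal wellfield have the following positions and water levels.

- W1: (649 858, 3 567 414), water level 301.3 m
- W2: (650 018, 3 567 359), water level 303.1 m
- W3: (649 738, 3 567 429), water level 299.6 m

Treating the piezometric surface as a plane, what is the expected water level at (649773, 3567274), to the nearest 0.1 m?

Taking W1 as reference: W2−W1 = (160, -55, +1.8); W3−W1 = (-120, 15, -1.7).
Solve a·Δx + b·Δy = Δh: det = 160·15 − (-120)·(-55) = -4200.
∂h/∂x = [(+1.8)·15 − (-1.7)·(-55)] / -4200 = +0.01583
∂h/∂y = [160·(-1.7) − (-120)·(+1.8)] / -4200 = +0.01333
h(649773, 3567274) = 301.3 + (+0.01583)·(-85) + (+0.01333)·(-140) = 301.3 -1.346 -1.867 = 298.088 m.

298.1 m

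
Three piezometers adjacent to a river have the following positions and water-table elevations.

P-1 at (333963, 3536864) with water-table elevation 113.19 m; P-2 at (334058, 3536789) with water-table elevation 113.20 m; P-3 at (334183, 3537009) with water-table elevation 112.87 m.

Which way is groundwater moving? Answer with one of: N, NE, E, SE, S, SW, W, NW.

Taking P-1 as reference: P-2−P-1 = (95, -75, +0.01); P-3−P-1 = (220, 145, -0.32).
Solve a·Δx + b·Δy = Δh: det = 95·145 − 220·(-75) = 30275.
∂h/∂x = [(+0.01)·145 − (-0.32)·(-75)] / 30275 = -0.0007448
∂h/∂y = [95·(-0.32) − 220·(+0.01)] / 30275 = -0.001077
Flow = −∇h = (+0.0007448 east, +0.001077 north), which points northeast.

NE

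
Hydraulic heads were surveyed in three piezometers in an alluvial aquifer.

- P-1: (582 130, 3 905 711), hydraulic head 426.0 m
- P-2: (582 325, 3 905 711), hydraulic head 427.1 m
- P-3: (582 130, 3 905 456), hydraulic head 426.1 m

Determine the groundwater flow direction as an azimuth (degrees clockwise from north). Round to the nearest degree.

∂h/∂x = (427.1 − 426.0) / (582325 − 582130) = +0.005641
∂h/∂y = (426.1 − 426.0) / (3905456 − 3905711) = -0.0003922
Flow direction (−∇h) has components (-0.005641 E, +0.0003922 N).
Azimuth = atan2(E, N) = atan2(-0.005641, +0.0003922) = 274.0° ≈ 274°.

274°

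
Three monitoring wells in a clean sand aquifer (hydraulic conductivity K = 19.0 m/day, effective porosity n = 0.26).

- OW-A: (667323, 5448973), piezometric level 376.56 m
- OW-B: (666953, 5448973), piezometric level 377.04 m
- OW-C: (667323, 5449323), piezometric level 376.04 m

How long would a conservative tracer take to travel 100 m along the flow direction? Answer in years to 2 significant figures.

∂h/∂x = (377.04 − 376.56) / (666953 − 667323) = -0.001297
∂h/∂y = (376.04 − 376.56) / (5449323 − 5448973) = -0.001486
|∇h| = √(-0.001297² + -0.001486²) = 0.001972
Seepage velocity v = K·i/n = 19.0 × 0.001972 / 0.26 = 0.1441 m/day.
t = 100 / 0.1441 = 694 days = 1.9 years.

1.9 years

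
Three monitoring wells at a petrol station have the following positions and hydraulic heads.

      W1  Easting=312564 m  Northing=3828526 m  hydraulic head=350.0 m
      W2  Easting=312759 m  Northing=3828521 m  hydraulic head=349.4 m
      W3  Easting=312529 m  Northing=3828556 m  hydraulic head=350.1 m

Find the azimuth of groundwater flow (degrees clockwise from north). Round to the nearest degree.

Taking W1 as reference: W2−W1 = (195, -5, -0.6); W3−W1 = (-35, 30, +0.1).
Determinant of the coordinate differences = 195·30 − (-35)·(-5) = 5675.
∂h/∂x = [(-0.6)·30 − (+0.1)·(-5)] / 5675 = -0.003084
∂h/∂y = [195·(+0.1) − (-35)·(-0.6)] / 5675 = -0.0002643
Flow direction (−∇h) has components (+0.003084 E, +0.0002643 N).
Azimuth = atan2(E, N) = atan2(+0.003084, +0.0002643) = 85.1° ≈ 085°.

085°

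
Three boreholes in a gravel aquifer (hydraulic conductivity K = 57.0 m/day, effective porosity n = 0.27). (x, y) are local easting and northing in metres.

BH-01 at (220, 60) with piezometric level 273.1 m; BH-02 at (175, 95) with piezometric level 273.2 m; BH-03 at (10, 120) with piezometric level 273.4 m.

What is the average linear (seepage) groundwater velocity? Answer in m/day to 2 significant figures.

With h = a·x + b·y + c and BH-01 as origin, the differences give:
  (-45)·a + 35·b = +0.1
  (-210)·a + 60·b = +0.3
Eliminate b (×60 and ×35, subtract): 4650·a = -4.50 → a = ∂h/∂x = -0.0009677
Back-substitute: b = ∂h/∂y = +0.001613.
|∇h| = √(-0.0009677² + 0.001613²) = 0.001881
Seepage velocity v = K·i/n = 57.0 × 0.001881 / 0.27 = 0.3971 m/day.

0.40 m/day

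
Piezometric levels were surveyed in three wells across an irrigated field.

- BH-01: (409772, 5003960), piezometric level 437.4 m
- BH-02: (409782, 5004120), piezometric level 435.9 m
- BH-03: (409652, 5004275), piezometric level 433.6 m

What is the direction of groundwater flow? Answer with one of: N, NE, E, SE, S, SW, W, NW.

Three-point gradient (reference BH-01): Δ to BH-02 = (10, 160, -1.5), Δ to BH-03 = (-120, 315, -3.8).
∂h/∂x = +0.006063, ∂h/∂y = -0.009754 (det = 22350).
Flow = −∇h = (-0.006063 east, +0.009754 north), which points northwest.

NW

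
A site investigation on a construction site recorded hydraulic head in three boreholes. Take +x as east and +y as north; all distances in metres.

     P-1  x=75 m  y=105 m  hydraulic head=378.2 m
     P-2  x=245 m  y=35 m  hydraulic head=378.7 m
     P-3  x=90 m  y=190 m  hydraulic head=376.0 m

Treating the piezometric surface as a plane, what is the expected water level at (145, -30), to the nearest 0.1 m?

Three-point gradient (reference P-1): Δ to P-2 = (170, -70, +0.5), Δ to P-3 = (15, 85, -2.2).
∂h/∂x = -0.007194, ∂h/∂y = -0.02461 (det = 15500).
h(145, -30) = 378.2 + (-0.007194)·(70) + (-0.02461)·(-135) = 378.2 -0.504 +3.323 = 381.019 m.

381.0 m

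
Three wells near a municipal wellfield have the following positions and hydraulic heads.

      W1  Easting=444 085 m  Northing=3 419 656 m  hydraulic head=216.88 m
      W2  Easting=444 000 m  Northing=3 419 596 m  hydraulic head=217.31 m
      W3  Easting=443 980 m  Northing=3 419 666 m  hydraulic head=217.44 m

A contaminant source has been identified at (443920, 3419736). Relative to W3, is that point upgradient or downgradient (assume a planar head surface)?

upgradient

Three-point gradient (reference W1): Δ to W2 = (-85, -60, +0.43), Δ to W3 = (-105, 10, +0.56).
∂h/∂x = -0.005301, ∂h/∂y = +0.0003427 (det = -7150).
Head at (443920, 3419736) = 216.88 + (-0.005301)·(-165) + (+0.0003427)·(80) = 217.78 m.
That is higher than the 217.44 m at W3, so the point is upgradient.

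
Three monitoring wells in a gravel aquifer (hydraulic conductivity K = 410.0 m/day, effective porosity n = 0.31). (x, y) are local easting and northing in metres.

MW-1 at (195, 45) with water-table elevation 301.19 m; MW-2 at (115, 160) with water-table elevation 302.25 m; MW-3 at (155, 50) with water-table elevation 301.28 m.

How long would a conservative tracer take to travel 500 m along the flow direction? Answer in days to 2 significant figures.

Differences from MW-1: to MW-2 (Δx, Δy, Δh) = (-80, 115, +1.06); to MW-3 = (-40, 5, +0.09).
Determinant of the coordinate differences = (-80)·5 − (-40)·115 = 4200.
∂h/∂x = [(+1.06)·5 − (+0.09)·115] / 4200 = -0.001202
∂h/∂y = [(-80)·(+0.09) − (-40)·(+1.06)] / 4200 = +0.008381
|∇h| = √(-0.001202² + 0.008381²) = 0.008467
Seepage velocity v = K·i/n = 410.0 × 0.008467 / 0.31 = 11.2 m/day.
t = 500 / 11.2 = 44.64 days.

45 days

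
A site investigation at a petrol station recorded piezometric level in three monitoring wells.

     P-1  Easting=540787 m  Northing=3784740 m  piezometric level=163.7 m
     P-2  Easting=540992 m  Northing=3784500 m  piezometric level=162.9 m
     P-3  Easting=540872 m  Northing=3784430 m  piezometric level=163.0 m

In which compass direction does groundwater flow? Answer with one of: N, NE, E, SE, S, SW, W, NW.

With h = a·x + b·y + c and P-1 as origin, the differences give:
  205·a + (-240)·b = -0.8
  85·a + (-310)·b = -0.7
Eliminate b (×(-310) and ×(-240), subtract): -43150·a = 80.00 → a = ∂h/∂x = -0.001854
Back-substitute: b = ∂h/∂y = +0.001750.
Flow = −∇h = (+0.001854 east, -0.001750 north), which points southeast.

SE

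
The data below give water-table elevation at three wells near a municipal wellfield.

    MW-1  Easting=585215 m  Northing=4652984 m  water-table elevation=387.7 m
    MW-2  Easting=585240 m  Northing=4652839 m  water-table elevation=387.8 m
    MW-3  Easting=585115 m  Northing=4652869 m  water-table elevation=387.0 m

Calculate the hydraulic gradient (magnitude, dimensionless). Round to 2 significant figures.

0.0065

With h = a·x + b·y + c and MW-1 as origin, the differences give:
  25·a + (-145)·b = +0.1
  (-100)·a + (-115)·b = -0.7
Eliminate b (×(-115) and ×(-145), subtract): -17375·a = -113.00 → a = ∂h/∂x = +0.006504
Back-substitute: b = ∂h/∂y = +0.0004317.
|∇h| = √(0.006504² + 0.0004317²) = 0.006518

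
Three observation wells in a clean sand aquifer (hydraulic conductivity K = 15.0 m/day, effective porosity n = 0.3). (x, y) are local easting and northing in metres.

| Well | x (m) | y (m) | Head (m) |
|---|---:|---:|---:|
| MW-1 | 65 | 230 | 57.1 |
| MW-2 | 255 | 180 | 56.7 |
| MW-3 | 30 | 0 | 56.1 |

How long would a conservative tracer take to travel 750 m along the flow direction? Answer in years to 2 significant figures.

9.0 years

Differences from MW-1: to MW-2 (Δx, Δy, Δh) = (190, -50, -0.4); to MW-3 = (-35, -230, -1.0).
Determinant of the coordinate differences = 190·(-230) − (-35)·(-50) = -45450.
∂h/∂x = [(-0.4)·(-230) − (-1.0)·(-50)] / -45450 = -0.0009241
∂h/∂y = [190·(-1.0) − (-35)·(-0.4)] / -45450 = +0.004488
|∇h| = √(-0.0009241² + 0.004488²) = 0.004582
Seepage velocity v = K·i/n = 15.0 × 0.004582 / 0.3 = 0.2291 m/day.
t = 750 / 0.2291 = 3274 days = 8.96 years.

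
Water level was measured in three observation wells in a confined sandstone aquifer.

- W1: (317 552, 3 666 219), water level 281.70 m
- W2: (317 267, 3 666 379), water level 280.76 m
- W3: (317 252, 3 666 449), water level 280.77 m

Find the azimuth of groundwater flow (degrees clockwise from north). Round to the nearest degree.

Differences from W1: to W2 (Δx, Δy, Δh) = (-285, 160, -0.94); to W3 = (-300, 230, -0.93).
Solve a·Δx + b·Δy = Δh: det = (-285)·230 − (-300)·160 = -17550.
∂h/∂x = [(-0.94)·230 − (-0.93)·160] / -17550 = +0.003840
∂h/∂y = [(-285)·(-0.93) − (-300)·(-0.94)] / -17550 = +0.0009658
Flow direction (−∇h) has components (-0.003840 E, -0.0009658 N).
Azimuth = atan2(E, N) = atan2(-0.003840, -0.0009658) = 255.9° ≈ 256°.

256°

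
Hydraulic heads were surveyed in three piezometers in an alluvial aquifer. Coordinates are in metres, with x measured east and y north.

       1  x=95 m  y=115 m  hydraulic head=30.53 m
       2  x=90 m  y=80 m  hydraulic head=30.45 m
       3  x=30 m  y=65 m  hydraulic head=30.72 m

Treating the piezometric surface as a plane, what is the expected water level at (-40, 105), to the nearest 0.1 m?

31.2 m

Differences from 1: to 2 (Δx, Δy, Δh) = (-5, -35, -0.08); to 3 = (-65, -50, +0.19).
Solve a·Δx + b·Δy = Δh: det = (-5)·(-50) − (-65)·(-35) = -2025.
∂h/∂x = [(-0.08)·(-50) − (+0.19)·(-35)] / -2025 = -0.005259
∂h/∂y = [(-5)·(+0.19) − (-65)·(-0.08)] / -2025 = +0.003037
h(-40, 105) = 30.53 + (-0.005259)·(-135) + (+0.003037)·(-10) = 30.53 +0.710 -0.030 = 31.210 m.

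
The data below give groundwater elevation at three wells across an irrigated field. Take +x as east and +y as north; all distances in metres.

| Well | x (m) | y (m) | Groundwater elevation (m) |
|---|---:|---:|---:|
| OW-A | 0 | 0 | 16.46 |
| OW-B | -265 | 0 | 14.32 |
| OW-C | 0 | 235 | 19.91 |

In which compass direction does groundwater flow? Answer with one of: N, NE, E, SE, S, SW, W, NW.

∂h/∂x = (14.32 − 16.46) / (-265 − 0) = +0.008075
∂h/∂y = (19.91 − 16.46) / (235 − 0) = +0.01468
Flow = −∇h = (-0.008075 east, -0.01468 north), which points southwest.

SW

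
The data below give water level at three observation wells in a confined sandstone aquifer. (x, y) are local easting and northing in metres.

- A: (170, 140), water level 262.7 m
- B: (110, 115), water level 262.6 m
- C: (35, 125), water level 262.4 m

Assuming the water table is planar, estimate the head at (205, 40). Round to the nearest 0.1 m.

263.0 m

Differences from A: to B (Δx, Δy, Δh) = (-60, -25, -0.1); to C = (-135, -15, -0.3).
Solve a·Δx + b·Δy = Δh: det = (-60)·(-15) − (-135)·(-25) = -2475.
∂h/∂x = [(-0.1)·(-15) − (-0.3)·(-25)] / -2475 = +0.002424
∂h/∂y = [(-60)·(-0.3) − (-135)·(-0.1)] / -2475 = -0.001818
h(205, 40) = 262.7 + (+0.002424)·(35) + (-0.001818)·(-100) = 262.7 +0.085 +0.182 = 262.967 m.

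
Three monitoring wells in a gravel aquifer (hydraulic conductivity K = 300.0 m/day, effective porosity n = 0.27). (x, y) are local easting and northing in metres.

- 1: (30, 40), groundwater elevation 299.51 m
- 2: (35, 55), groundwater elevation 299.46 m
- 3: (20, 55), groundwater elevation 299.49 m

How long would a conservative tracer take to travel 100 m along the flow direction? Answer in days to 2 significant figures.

Three-point gradient (reference 1): Δ to 2 = (5, 15, -0.05), Δ to 3 = (-10, 15, -0.02).
∂h/∂x = -0.002000, ∂h/∂y = -0.002667 (det = 225).
|∇h| = √(-0.002000² + -0.002667²) = 0.003334
Seepage velocity v = K·i/n = 300.0 × 0.003334 / 0.27 = 3.704 m/day.
t = 100 / 3.704 = 27 days.

27 days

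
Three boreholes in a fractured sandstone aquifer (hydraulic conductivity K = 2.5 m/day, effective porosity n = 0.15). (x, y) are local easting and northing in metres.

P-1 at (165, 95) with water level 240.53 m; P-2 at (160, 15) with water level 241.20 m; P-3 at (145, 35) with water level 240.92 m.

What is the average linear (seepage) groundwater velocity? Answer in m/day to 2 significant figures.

0.19 m/day

Taking P-1 as reference: P-2−P-1 = (-5, -80, +0.67); P-3−P-1 = (-20, -60, +0.39).
Solve a·Δx + b·Δy = Δh: det = (-5)·(-60) − (-20)·(-80) = -1300.
∂h/∂x = [(+0.67)·(-60) − (+0.39)·(-80)] / -1300 = +0.006923
∂h/∂y = [(-5)·(+0.39) − (-20)·(+0.67)] / -1300 = -0.008808
|∇h| = √(0.006923² + -0.008808²) = 0.0112
Seepage velocity v = K·i/n = 2.5 × 0.0112 / 0.15 = 0.1867 m/day.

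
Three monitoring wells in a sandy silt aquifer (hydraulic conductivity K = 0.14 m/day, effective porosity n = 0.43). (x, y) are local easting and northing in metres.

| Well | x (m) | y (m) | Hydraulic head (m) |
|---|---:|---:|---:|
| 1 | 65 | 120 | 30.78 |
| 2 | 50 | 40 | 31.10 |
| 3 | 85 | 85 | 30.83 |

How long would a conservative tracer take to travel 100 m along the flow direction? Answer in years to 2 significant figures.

180 years

Differences from 1: to 2 (Δx, Δy, Δh) = (-15, -80, +0.32); to 3 = (20, -35, +0.05).
Determinant of the coordinate differences = (-15)·(-35) − 20·(-80) = 2125.
∂h/∂x = [(+0.32)·(-35) − (+0.05)·(-80)] / 2125 = -0.003388
∂h/∂y = [(-15)·(+0.05) − 20·(+0.32)] / 2125 = -0.003365
|∇h| = √(-0.003388² + -0.003365²) = 0.004775
Seepage velocity v = K·i/n = 0.14 × 0.004775 / 0.43 = 0.001555 m/day.
t = 100 / 0.001555 = 6.431e+04 days = 176 years.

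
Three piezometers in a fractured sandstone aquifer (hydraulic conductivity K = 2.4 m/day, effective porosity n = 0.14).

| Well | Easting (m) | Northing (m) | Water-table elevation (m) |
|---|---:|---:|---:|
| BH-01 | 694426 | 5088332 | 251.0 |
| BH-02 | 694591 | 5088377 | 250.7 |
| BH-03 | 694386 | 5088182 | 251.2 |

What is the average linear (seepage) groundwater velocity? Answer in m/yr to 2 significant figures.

Taking BH-01 as reference: BH-02−BH-01 = (165, 45, -0.3); BH-03−BH-01 = (-40, -150, +0.2).
Determinant of the coordinate differences = 165·(-150) − (-40)·45 = -22950.
∂h/∂x = [(-0.3)·(-150) − (+0.2)·45] / -22950 = -0.001569
∂h/∂y = [165·(+0.2) − (-40)·(-0.3)] / -22950 = -0.0009150
|∇h| = √(-0.001569² + -0.0009150²) = 0.001816
Seepage velocity v = K·i/n = 2.4 × 0.001816 / 0.14 = 0.03113 m/day = 11.37 m/yr.

11 m/yr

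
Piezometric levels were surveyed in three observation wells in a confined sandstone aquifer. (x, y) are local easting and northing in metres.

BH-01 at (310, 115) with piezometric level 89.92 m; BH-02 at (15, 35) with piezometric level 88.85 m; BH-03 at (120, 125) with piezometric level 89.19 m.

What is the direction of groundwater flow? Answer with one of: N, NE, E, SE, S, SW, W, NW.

With h = a·x + b·y + c and BH-01 as origin, the differences give:
  (-295)·a + (-80)·b = -1.07
  (-190)·a + 10·b = -0.73
Eliminate b (×10 and ×(-80), subtract): -18150·a = -69.100 → a = ∂h/∂x = +0.003807
Back-substitute: b = ∂h/∂y = -0.0006639.
Flow = −∇h = (-0.003807 east, +0.0006639 north), which points west.

W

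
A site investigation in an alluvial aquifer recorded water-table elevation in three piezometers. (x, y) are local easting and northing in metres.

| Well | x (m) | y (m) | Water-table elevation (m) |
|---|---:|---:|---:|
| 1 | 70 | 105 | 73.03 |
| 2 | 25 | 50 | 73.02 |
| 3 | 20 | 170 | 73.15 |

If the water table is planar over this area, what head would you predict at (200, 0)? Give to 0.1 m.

Three-point gradient (reference 1): Δ to 2 = (-45, -55, -0.01), Δ to 3 = (-50, 65, +0.12).
∂h/∂x = -0.001048, ∂h/∂y = +0.001040 (det = -5675).
h(200, 0) = 73.03 + (-0.001048)·(130) + (+0.001040)·(-105) = 73.03 -0.136 -0.109 = 72.785 m.

72.8 m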